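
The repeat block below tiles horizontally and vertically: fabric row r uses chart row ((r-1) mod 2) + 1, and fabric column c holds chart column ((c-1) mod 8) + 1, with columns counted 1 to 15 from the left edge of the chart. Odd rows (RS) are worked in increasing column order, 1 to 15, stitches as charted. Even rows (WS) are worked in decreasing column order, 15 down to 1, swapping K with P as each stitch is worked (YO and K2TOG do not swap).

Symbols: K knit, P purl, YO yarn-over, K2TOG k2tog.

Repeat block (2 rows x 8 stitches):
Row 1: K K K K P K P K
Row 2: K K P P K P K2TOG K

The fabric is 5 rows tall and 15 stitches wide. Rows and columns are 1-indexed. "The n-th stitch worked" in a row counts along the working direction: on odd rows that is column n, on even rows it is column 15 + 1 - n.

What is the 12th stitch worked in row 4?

== STITCH ==
K

Derivation:
Row 4: (4-1) mod 2 = 1, so use chart row 2. Even row -> WS.
Chart row 2 tiled across columns 1-15: K K P P K P K2TOG K K K P P K P K2TOG
Wrong side: read the tiled row from column 15 down to 1 and exchange K with P (leave YO, K2TOG).
Row 4 as worked: K2TOG K P K K P P P K2TOG K P K K P P
Stitch 12 in working order -> K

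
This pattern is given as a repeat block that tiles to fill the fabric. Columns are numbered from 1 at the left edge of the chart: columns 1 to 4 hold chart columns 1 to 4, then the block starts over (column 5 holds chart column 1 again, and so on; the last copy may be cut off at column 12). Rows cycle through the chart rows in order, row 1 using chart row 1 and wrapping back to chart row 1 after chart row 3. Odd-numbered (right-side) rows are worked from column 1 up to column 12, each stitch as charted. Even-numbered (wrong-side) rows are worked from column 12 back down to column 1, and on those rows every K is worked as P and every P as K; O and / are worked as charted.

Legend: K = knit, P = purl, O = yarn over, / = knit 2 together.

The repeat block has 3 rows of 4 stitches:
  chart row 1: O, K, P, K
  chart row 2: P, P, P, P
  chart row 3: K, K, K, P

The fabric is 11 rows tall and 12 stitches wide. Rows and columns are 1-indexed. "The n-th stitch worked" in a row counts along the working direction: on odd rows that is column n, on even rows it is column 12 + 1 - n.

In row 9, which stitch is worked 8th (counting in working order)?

Row 9 uses chart row ((9-1) mod 3)+1 = 3. Row 9 is odd, so RS.
Chart row 3 tiled across columns 1-12: K K K P K K K P K K K P
RS: work column 1 to column 12, symbols as charted — the tiled row is the row as worked.
Stitch 8 in working order -> P

Stitch:
P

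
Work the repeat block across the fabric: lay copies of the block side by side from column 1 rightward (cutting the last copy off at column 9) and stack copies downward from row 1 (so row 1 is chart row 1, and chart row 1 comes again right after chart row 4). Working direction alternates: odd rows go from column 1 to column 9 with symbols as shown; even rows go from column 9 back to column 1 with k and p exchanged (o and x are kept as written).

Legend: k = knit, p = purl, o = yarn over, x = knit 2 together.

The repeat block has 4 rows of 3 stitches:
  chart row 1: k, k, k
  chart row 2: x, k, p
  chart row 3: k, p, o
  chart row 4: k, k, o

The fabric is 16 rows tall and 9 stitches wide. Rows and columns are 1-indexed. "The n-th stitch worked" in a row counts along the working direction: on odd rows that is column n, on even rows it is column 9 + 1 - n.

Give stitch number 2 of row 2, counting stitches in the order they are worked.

== STITCH ==
p

Derivation:
Row 2 uses chart row ((2-1) mod 4)+1 = 2. Row 2 is even, so WS.
Chart row 2 tiled across columns 1-9: x k p x k p x k p
WS: work from column 9 back to column 1 (reverse the tiled row), swapping k<->p (o and x unchanged).
Row 2 as worked: k p x k p x k p x
Counting 2 along the worked row gives p.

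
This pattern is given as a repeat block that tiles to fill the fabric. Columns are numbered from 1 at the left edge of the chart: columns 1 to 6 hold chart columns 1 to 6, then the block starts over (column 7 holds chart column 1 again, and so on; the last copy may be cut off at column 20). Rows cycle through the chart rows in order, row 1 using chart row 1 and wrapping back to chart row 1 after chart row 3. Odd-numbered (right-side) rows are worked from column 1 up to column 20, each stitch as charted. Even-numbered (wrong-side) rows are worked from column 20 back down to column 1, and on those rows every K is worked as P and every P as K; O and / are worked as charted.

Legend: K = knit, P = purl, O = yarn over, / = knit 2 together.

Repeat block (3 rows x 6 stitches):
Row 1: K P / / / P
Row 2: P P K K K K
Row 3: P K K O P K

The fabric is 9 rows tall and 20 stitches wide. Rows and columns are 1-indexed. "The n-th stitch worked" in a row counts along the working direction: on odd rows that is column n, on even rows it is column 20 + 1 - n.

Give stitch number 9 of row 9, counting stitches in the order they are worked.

For row 9: chart row = ((9-1) mod 3) + 1 = 3; this is a RS (odd) row.
Chart row 3 tiled across columns 1-20: P K K O P K P K K O P K P K K O P K P K
Right side: take the tiled row as-is (worked left to right from column 1).
Counting 9 along the worked row gives K.

Result:
K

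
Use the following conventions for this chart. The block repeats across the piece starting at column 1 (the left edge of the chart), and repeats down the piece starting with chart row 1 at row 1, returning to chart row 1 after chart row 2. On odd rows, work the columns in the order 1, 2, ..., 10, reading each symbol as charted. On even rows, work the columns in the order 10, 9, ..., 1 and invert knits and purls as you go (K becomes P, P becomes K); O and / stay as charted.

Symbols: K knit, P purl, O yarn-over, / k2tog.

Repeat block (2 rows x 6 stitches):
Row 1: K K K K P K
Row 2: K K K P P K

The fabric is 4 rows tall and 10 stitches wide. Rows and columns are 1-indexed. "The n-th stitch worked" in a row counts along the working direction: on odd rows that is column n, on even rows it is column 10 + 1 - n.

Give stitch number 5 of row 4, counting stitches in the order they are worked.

For row 4: chart row = ((4-1) mod 2) + 1 = 2; this is a WS (even) row.
Chart row 2 tiled across columns 1-10: K K K P P K K K K P
Wrong side: read the tiled row from column 10 down to 1 and exchange K with P (leave O, /).
Row 4 as worked: K P P P P K K P P P
Counting 5 along the worked row gives P.

Result:
P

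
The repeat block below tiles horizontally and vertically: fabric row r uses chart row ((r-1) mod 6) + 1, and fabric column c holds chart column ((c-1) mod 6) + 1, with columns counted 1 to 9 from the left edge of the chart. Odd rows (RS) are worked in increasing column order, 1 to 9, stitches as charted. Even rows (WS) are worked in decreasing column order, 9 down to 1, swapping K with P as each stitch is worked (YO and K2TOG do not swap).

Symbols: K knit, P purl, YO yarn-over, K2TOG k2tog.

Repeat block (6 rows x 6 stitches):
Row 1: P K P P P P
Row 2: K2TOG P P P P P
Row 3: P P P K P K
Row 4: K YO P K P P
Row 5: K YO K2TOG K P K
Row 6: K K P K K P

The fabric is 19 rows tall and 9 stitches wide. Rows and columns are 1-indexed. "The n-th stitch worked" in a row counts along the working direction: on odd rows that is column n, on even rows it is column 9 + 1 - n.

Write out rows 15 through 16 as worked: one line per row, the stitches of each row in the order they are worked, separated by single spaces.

Row 15: chart row 3, RS - tile across columns 1-9 and work as-is.
Row 16: chart row 4, WS - tiled (columns 1-9): K YO P K P P K YO P; work from column 9 back to 1 with K<->P swapped.

== ROWS AS WORKED ==
P P P K P K P P P
K YO P K K P K YO P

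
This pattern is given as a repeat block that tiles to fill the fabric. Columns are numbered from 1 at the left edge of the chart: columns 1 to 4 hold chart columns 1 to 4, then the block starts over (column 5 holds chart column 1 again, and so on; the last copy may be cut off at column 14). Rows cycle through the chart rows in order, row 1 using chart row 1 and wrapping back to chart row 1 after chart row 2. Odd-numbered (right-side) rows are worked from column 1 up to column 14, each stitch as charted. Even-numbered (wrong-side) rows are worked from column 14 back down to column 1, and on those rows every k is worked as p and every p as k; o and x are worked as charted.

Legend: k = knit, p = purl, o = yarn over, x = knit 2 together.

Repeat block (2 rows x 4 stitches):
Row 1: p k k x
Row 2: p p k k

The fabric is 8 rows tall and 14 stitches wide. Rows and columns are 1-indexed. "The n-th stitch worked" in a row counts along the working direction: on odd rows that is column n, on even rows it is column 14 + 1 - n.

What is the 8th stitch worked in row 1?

Result:
x

Derivation:
For row 1: chart row = ((1-1) mod 2) + 1 = 1; this is a RS (odd) row.
Chart row 1 tiled across columns 1-14: p k k x p k k x p k k x p k
RS: work column 1 to column 14, symbols as charted — the tiled row is the row as worked.
Stitch 8 in working order -> x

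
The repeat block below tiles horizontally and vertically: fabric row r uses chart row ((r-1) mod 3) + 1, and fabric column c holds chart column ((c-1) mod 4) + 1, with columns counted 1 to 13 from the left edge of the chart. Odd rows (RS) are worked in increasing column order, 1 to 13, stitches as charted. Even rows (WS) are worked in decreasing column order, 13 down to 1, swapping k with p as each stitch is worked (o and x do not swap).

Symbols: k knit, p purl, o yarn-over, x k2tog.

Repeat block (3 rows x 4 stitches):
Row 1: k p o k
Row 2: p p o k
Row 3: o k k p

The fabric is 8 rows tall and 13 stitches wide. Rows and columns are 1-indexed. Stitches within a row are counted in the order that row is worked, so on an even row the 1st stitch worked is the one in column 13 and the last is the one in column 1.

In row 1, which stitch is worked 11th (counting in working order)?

Row 1 uses chart row ((1-1) mod 3)+1 = 1. Row 1 is odd, so RS.
Chart row 1 tiled across columns 1-13: k p o k k p o k k p o k k
RS row: no reversal, no swap; stitch n worked = column n.
Stitch 11 in working order -> o

== STITCH ==
o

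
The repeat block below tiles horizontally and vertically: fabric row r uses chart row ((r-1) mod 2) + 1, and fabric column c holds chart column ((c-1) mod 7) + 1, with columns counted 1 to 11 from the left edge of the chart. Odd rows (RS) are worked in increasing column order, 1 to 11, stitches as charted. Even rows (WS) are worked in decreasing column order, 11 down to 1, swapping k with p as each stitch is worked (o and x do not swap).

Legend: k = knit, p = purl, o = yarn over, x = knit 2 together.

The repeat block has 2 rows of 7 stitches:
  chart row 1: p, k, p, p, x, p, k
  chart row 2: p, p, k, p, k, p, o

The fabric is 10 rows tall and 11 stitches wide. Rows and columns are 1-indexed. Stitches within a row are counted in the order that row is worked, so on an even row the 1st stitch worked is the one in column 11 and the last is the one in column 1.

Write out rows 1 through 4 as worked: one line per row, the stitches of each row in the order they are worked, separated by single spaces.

Result:
p k p p x p k p k p p
k p k k o k p k p k k
p k p p x p k p k p p
k p k k o k p k p k k

Derivation:
Row 1: chart row 1, RS - tile across columns 1-11 and work as-is.
Row 2: chart row 2, WS - tiled (columns 1-11): p p k p k p o p p k p; work from column 11 back to 1 with k<->p swapped.
Row 3: chart row 1, RS - tile across columns 1-11 and work as-is.
Row 4: chart row 2, WS - tiled (columns 1-11): p p k p k p o p p k p; work from column 11 back to 1 with k<->p swapped.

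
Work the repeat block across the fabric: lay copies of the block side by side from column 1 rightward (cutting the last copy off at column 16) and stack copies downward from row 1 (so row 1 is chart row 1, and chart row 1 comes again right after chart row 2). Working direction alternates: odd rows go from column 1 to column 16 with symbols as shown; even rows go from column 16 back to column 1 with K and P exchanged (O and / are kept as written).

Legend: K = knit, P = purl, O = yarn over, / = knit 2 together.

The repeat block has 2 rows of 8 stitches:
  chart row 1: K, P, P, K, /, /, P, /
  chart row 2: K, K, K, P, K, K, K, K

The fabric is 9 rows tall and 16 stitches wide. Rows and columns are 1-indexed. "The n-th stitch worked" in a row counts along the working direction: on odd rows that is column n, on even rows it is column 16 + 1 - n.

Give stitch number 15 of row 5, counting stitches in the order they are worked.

Result:
P

Derivation:
For row 5: chart row = ((5-1) mod 2) + 1 = 1; this is a RS (odd) row.
Chart row 1 tiled across columns 1-16: K P P K / / P / K P P K / / P /
RS: work column 1 to column 16, symbols as charted — the tiled row is the row as worked.
The 15th stitch worked is P.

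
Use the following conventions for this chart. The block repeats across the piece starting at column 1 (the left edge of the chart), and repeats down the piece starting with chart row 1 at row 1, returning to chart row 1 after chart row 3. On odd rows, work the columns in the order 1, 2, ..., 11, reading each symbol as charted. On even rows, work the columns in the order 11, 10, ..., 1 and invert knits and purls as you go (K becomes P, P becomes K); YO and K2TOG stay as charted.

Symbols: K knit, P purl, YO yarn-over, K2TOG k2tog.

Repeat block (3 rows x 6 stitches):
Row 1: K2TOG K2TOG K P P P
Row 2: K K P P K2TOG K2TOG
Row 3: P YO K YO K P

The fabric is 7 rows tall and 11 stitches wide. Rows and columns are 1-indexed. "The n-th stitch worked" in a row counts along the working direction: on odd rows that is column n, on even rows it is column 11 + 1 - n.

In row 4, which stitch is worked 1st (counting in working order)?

For row 4: chart row = ((4-1) mod 3) + 1 = 1; this is a WS (even) row.
Chart row 1 tiled across columns 1-11: K2TOG K2TOG K P P P K2TOG K2TOG K P P
WS: work from column 11 back to column 1 (reverse the tiled row), swapping K<->P (YO and K2TOG unchanged).
Row 4 as worked: K K P K2TOG K2TOG K K K P K2TOG K2TOG
The 1st stitch worked is K.

Result:
K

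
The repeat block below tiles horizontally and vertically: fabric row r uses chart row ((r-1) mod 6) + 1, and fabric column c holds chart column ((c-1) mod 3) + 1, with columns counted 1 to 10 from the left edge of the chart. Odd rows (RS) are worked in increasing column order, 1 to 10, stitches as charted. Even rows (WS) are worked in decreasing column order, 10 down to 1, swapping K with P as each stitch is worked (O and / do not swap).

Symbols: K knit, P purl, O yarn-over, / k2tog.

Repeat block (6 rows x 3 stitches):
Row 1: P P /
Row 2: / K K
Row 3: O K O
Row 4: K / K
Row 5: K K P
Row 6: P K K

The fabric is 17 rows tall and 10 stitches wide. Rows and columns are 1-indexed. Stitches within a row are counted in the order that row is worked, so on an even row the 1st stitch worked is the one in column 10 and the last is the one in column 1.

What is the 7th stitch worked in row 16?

Result:
P

Derivation:
Row 16: (16-1) mod 6 = 3, so use chart row 4. Even row -> WS.
Chart row 4 tiled across columns 1-10: K / K K / K K / K K
WS row: flip the tiled sequence (start at column 10) and apply K<->P; O and / stay.
Row 16 as worked: P P / P P / P P / P
The 7th stitch worked is P.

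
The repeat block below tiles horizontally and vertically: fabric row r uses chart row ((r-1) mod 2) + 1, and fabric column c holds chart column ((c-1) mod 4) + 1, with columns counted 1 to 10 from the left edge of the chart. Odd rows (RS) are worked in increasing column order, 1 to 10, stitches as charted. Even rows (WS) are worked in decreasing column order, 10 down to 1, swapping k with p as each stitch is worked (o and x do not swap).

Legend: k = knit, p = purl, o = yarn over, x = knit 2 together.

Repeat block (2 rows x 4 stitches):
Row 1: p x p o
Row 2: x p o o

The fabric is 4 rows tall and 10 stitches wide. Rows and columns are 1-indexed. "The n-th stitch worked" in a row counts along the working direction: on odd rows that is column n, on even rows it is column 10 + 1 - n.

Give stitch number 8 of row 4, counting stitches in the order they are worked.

Stitch:
o

Derivation:
For row 4: chart row = ((4-1) mod 2) + 1 = 2; this is a WS (even) row.
Chart row 2 tiled across columns 1-10: x p o o x p o o x p
WS: work from column 10 back to column 1 (reverse the tiled row), swapping k<->p (o and x unchanged).
Row 4 as worked: k x o o k x o o k x
Stitch 8 in working order -> o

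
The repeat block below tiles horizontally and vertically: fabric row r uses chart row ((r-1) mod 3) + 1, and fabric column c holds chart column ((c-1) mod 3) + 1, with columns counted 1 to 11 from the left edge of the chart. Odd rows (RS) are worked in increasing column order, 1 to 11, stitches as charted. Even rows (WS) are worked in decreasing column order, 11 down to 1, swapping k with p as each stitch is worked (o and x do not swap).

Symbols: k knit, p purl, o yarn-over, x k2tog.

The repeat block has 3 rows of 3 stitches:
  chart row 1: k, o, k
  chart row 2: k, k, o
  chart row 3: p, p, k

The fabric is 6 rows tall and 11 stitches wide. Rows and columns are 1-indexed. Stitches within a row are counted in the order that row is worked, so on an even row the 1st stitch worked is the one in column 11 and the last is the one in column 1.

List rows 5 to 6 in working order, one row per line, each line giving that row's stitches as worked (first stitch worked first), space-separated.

Result:
k k o k k o k k o k k
k k p k k p k k p k k

Derivation:
Row 5: chart row 2, RS - tile across columns 1-11 and work as-is.
Row 6: chart row 3, WS - tiled (columns 1-11): p p k p p k p p k p p; work from column 11 back to 1 with k<->p swapped.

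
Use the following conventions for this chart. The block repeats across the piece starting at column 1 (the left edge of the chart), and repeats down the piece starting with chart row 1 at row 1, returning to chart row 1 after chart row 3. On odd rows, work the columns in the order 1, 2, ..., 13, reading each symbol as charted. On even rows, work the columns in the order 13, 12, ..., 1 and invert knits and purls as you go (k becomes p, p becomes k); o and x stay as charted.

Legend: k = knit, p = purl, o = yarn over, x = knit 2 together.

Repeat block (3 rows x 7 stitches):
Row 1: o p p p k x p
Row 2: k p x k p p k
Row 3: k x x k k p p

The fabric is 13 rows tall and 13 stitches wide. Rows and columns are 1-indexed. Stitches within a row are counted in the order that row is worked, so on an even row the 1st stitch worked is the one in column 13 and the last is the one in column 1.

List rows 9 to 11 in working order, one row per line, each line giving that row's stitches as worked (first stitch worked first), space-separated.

== ROWS AS WORKED ==
k x x k k p p k x x k k p
x p k k k o k x p k k k o
k p x k p p k k p x k p p

Derivation:
Row 9: chart row 3, RS - tile across columns 1-13 and work as-is.
Row 10: chart row 1, WS - tiled (columns 1-13): o p p p k x p o p p p k x; work from column 13 back to 1 with k<->p swapped.
Row 11: chart row 2, RS - tile across columns 1-13 and work as-is.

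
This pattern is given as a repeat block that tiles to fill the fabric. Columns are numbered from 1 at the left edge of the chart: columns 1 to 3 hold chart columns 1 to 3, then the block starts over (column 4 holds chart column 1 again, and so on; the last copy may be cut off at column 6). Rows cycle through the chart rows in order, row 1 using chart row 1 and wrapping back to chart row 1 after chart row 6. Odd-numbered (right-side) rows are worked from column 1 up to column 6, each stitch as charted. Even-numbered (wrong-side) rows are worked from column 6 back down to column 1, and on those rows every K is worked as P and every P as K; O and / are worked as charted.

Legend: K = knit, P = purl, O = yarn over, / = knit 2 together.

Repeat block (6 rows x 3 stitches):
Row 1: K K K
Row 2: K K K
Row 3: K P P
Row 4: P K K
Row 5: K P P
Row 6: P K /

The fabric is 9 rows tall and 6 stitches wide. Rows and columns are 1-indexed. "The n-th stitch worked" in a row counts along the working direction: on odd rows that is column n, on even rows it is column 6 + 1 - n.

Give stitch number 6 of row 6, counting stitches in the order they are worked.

Row 6: (6-1) mod 6 = 5, so use chart row 6. Even row -> WS.
Chart row 6 tiled across columns 1-6: P K / P K /
Wrong side: read the tiled row from column 6 down to 1 and exchange K with P (leave O, /).
Row 6 as worked: / P K / P K
Counting 6 along the worked row gives K.

== STITCH ==
K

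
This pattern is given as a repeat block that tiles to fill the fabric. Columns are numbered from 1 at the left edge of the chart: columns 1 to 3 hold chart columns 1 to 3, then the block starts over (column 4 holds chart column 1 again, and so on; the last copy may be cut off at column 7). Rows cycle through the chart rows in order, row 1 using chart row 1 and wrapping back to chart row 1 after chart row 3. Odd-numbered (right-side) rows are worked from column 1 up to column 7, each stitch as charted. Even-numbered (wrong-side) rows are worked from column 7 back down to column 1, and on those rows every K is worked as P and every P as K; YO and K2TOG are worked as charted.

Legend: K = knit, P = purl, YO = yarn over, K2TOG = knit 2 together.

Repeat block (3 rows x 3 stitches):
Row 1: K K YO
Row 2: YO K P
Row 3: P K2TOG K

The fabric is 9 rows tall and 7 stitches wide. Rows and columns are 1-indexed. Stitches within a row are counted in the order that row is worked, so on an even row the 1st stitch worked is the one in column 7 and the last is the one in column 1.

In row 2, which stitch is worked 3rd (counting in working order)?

== STITCH ==
P

Derivation:
For row 2: chart row = ((2-1) mod 3) + 1 = 2; this is a WS (even) row.
Chart row 2 tiled across columns 1-7: YO K P YO K P YO
Wrong side: read the tiled row from column 7 down to 1 and exchange K with P (leave YO, K2TOG).
Row 2 as worked: YO K P YO K P YO
The 3rd stitch worked is P.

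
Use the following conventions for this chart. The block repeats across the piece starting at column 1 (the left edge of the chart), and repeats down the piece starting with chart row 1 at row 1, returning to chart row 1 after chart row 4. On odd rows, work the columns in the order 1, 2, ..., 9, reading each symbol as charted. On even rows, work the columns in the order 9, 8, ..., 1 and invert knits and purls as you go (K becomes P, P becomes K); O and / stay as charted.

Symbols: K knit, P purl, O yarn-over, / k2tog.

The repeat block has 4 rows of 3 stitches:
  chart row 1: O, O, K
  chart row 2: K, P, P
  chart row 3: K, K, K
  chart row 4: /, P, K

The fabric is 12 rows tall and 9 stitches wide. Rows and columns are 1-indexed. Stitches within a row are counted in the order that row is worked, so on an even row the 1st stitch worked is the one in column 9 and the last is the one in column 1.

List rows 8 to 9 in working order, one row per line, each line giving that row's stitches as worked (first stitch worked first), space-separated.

Row 8: chart row 4, WS - tiled (columns 1-9): / P K / P K / P K; work from column 9 back to 1 with K<->P swapped.
Row 9: chart row 1, RS - tile across columns 1-9 and work as-is.

Result:
P K / P K / P K /
O O K O O K O O K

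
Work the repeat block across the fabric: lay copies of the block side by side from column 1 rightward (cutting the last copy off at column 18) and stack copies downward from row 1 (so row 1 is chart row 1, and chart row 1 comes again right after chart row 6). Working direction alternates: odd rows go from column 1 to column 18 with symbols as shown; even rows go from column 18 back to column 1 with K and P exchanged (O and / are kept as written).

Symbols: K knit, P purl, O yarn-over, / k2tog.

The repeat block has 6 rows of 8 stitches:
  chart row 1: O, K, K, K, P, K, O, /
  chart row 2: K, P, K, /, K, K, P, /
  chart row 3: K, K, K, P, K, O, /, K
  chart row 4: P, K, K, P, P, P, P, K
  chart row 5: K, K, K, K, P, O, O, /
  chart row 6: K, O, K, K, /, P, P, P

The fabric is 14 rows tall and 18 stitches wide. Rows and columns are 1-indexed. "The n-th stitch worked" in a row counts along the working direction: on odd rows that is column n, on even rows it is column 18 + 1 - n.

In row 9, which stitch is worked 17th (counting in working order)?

== STITCH ==
K

Derivation:
Row 9: (9-1) mod 6 = 2, so use chart row 3. Odd row -> RS.
Chart row 3 tiled across columns 1-18: K K K P K O / K K K K P K O / K K K
RS: work column 1 to column 18, symbols as charted — the tiled row is the row as worked.
Stitch 17 in working order -> K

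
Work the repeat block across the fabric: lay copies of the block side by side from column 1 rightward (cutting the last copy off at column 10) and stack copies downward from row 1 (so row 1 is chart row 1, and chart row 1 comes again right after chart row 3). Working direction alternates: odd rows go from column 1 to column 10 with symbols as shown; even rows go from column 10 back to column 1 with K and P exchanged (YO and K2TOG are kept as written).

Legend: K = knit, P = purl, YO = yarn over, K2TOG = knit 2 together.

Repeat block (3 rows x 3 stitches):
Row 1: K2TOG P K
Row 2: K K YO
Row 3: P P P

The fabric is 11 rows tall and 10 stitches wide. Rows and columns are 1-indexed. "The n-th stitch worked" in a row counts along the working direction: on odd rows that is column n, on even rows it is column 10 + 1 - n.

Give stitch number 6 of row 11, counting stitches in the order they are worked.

== STITCH ==
YO

Derivation:
Row 11: (11-1) mod 3 = 1, so use chart row 2. Odd row -> RS.
Chart row 2 tiled across columns 1-10: K K YO K K YO K K YO K
Right side: take the tiled row as-is (worked left to right from column 1).
The 6th stitch worked is YO.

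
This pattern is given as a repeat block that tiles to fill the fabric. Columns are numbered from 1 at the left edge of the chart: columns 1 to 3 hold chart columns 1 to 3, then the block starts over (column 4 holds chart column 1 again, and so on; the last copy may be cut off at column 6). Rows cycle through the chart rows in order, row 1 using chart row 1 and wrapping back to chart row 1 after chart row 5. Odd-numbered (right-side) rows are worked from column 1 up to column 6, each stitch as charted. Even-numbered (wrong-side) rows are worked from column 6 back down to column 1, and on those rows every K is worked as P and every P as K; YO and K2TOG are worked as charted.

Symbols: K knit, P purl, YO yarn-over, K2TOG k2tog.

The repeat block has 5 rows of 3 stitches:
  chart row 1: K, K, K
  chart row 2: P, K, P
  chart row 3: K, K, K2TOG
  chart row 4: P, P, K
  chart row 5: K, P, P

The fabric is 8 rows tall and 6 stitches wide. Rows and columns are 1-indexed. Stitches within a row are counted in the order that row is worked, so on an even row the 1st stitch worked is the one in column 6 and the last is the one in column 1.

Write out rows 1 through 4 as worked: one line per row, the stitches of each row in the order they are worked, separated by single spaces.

Row 1: chart row 1, RS - tile across columns 1-6 and work as-is.
Row 2: chart row 2, WS - tiled (columns 1-6): P K P P K P; work from column 6 back to 1 with K<->P swapped.
Row 3: chart row 3, RS - tile across columns 1-6 and work as-is.
Row 4: chart row 4, WS - tiled (columns 1-6): P P K P P K; work from column 6 back to 1 with K<->P swapped.

Result:
K K K K K K
K P K K P K
K K K2TOG K K K2TOG
P K K P K K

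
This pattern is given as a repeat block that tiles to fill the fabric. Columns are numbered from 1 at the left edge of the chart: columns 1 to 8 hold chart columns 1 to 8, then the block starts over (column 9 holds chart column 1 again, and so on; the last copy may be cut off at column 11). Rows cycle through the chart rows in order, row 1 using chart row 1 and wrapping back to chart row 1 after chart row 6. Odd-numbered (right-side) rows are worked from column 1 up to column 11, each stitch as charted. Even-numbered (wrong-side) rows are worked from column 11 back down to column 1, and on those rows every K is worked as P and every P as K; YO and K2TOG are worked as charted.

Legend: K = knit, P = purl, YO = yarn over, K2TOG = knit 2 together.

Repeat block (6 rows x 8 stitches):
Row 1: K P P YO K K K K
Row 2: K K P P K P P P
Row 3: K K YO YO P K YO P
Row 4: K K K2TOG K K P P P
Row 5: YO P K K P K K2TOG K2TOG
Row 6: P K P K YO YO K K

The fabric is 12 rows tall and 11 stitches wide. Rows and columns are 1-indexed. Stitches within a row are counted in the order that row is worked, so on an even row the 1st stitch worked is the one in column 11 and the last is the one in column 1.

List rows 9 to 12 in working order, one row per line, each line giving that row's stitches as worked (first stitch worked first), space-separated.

Rows as worked:
K K YO YO P K YO P K K YO
K2TOG P P K K K P P K2TOG P P
YO P K K P K K2TOG K2TOG YO P K
K P K P P YO YO P K P K

Derivation:
Row 9: chart row 3, RS - tile across columns 1-11 and work as-is.
Row 10: chart row 4, WS - tiled (columns 1-11): K K K2TOG K K P P P K K K2TOG; work from column 11 back to 1 with K<->P swapped.
Row 11: chart row 5, RS - tile across columns 1-11 and work as-is.
Row 12: chart row 6, WS - tiled (columns 1-11): P K P K YO YO K K P K P; work from column 11 back to 1 with K<->P swapped.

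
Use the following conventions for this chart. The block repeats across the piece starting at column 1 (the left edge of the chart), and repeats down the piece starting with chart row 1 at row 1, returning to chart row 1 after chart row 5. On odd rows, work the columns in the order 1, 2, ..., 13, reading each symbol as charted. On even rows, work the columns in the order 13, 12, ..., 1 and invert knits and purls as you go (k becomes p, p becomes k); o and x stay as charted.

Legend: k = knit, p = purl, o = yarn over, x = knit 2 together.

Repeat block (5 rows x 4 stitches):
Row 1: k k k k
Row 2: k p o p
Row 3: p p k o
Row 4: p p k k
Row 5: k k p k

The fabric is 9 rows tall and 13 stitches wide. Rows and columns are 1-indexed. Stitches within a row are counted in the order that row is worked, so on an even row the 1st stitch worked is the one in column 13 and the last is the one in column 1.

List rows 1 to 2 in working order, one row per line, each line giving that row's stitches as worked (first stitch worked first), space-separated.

Row 1: chart row 1, RS - tile across columns 1-13 and work as-is.
Row 2: chart row 2, WS - tiled (columns 1-13): k p o p k p o p k p o p k; work from column 13 back to 1 with k<->p swapped.

Result:
k k k k k k k k k k k k k
p k o k p k o k p k o k p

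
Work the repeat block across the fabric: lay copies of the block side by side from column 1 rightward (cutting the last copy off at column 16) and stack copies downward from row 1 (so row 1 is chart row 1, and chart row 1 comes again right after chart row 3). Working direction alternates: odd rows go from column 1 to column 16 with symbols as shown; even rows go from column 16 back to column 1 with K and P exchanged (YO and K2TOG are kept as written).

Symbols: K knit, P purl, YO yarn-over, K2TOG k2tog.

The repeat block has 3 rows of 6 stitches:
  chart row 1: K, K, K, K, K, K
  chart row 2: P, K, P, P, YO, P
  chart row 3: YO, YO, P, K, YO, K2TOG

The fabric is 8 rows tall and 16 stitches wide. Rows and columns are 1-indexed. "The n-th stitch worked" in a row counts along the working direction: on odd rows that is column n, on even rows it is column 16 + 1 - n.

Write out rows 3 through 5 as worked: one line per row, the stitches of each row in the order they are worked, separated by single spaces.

== ROWS AS WORKED ==
YO YO P K YO K2TOG YO YO P K YO K2TOG YO YO P K
P P P P P P P P P P P P P P P P
P K P P YO P P K P P YO P P K P P

Derivation:
Row 3: chart row 3, RS - tile across columns 1-16 and work as-is.
Row 4: chart row 1, WS - tiled (columns 1-16): K K K K K K K K K K K K K K K K; work from column 16 back to 1 with K<->P swapped.
Row 5: chart row 2, RS - tile across columns 1-16 and work as-is.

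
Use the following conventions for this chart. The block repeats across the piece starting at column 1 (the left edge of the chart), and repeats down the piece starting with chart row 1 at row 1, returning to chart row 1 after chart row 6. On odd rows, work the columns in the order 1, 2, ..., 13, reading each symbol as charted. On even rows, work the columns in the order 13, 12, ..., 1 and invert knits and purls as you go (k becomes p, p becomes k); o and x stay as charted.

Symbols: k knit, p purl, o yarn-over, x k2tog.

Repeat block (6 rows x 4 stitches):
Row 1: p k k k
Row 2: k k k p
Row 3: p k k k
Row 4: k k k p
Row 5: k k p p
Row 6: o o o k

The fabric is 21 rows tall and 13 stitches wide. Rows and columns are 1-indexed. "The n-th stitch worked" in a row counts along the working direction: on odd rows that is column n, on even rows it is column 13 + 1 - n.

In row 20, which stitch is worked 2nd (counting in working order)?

For row 20: chart row = ((20-1) mod 6) + 1 = 2; this is a WS (even) row.
Chart row 2 tiled across columns 1-13: k k k p k k k p k k k p k
WS row: flip the tiled sequence (start at column 13) and apply k<->p; o and x stay.
Row 20 as worked: p k p p p k p p p k p p p
The 2nd stitch worked is k.

Stitch:
k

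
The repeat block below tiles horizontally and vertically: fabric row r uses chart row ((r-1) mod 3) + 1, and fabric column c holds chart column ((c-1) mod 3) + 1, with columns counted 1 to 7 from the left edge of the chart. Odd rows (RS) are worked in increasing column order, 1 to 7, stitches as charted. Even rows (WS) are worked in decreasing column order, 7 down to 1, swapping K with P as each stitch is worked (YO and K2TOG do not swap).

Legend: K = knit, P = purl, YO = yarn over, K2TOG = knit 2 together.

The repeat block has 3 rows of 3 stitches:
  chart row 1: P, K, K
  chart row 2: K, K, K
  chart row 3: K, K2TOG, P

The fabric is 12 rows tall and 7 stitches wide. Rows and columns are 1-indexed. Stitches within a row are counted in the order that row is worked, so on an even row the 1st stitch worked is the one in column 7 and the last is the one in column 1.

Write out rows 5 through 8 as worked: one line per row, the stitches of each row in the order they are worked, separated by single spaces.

Result:
K K K K K K K
P K K2TOG P K K2TOG P
P K K P K K P
P P P P P P P

Derivation:
Row 5: chart row 2, RS - tile across columns 1-7 and work as-is.
Row 6: chart row 3, WS - tiled (columns 1-7): K K2TOG P K K2TOG P K; work from column 7 back to 1 with K<->P swapped.
Row 7: chart row 1, RS - tile across columns 1-7 and work as-is.
Row 8: chart row 2, WS - tiled (columns 1-7): K K K K K K K; work from column 7 back to 1 with K<->P swapped.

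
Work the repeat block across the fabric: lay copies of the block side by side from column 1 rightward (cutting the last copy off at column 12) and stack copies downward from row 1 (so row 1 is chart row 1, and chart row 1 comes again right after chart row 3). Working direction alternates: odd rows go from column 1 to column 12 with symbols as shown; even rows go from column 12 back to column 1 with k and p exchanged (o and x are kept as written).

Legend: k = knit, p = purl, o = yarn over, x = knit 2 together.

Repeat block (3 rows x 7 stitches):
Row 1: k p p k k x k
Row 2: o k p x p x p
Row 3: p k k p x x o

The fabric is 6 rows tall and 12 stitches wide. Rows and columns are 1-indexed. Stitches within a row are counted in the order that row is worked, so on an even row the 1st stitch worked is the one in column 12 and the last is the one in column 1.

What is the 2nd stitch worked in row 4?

Stitch:
p

Derivation:
Row 4: (4-1) mod 3 = 0, so use chart row 1. Even row -> WS.
Chart row 1 tiled across columns 1-12: k p p k k x k k p p k k
WS: work from column 12 back to column 1 (reverse the tiled row), swapping k<->p (o and x unchanged).
Row 4 as worked: p p k k p p x p p k k p
Stitch 2 in working order -> p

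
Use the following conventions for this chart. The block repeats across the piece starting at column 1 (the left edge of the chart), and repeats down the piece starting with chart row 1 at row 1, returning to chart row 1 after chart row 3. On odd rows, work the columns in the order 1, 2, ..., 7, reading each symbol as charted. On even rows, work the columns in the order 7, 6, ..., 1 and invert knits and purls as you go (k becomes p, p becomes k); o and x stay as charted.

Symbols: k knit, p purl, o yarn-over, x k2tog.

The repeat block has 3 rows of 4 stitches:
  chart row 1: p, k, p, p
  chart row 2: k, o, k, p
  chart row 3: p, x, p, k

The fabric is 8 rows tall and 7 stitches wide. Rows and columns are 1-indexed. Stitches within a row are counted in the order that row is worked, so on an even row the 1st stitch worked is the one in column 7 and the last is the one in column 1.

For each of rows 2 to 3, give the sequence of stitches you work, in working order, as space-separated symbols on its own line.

Row 2: chart row 2, WS - tiled (columns 1-7): k o k p k o k; work from column 7 back to 1 with k<->p swapped.
Row 3: chart row 3, RS - tile across columns 1-7 and work as-is.

Rows as worked:
p o p k p o p
p x p k p x p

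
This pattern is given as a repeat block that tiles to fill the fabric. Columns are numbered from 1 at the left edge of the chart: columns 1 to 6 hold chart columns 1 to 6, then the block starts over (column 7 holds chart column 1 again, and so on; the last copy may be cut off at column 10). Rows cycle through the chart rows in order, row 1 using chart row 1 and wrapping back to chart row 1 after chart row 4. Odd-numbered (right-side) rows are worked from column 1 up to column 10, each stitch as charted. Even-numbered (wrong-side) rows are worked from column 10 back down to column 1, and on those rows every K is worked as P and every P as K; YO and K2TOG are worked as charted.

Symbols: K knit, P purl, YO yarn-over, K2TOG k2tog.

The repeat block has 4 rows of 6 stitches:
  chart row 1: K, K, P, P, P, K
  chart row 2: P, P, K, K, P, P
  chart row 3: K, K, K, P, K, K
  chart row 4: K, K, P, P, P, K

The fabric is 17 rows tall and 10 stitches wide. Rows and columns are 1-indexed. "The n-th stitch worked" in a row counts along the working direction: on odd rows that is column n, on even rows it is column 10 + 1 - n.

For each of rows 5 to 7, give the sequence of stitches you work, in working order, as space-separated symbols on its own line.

Row 5: chart row 1, RS - tile across columns 1-10 and work as-is.
Row 6: chart row 2, WS - tiled (columns 1-10): P P K K P P P P K K; work from column 10 back to 1 with K<->P swapped.
Row 7: chart row 3, RS - tile across columns 1-10 and work as-is.

Result:
K K P P P K K K P P
P P K K K K P P K K
K K K P K K K K K P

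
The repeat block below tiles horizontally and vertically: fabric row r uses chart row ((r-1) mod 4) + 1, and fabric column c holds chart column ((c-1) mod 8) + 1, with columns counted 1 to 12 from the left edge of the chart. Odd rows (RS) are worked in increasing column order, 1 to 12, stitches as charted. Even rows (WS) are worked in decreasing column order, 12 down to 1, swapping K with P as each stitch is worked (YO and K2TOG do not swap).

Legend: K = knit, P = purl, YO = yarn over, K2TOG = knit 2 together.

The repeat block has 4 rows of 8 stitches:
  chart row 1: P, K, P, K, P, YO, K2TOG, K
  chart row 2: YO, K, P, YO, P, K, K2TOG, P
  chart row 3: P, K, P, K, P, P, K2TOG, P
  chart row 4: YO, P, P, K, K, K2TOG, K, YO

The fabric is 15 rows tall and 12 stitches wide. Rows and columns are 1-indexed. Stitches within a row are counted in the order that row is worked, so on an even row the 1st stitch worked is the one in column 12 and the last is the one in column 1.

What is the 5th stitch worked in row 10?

For row 10: chart row = ((10-1) mod 4) + 1 = 2; this is a WS (even) row.
Chart row 2 tiled across columns 1-12: YO K P YO P K K2TOG P YO K P YO
WS row: flip the tiled sequence (start at column 12) and apply K<->P; YO and K2TOG stay.
Row 10 as worked: YO K P YO K K2TOG P K YO K P YO
The 5th stitch worked is K.

== STITCH ==
K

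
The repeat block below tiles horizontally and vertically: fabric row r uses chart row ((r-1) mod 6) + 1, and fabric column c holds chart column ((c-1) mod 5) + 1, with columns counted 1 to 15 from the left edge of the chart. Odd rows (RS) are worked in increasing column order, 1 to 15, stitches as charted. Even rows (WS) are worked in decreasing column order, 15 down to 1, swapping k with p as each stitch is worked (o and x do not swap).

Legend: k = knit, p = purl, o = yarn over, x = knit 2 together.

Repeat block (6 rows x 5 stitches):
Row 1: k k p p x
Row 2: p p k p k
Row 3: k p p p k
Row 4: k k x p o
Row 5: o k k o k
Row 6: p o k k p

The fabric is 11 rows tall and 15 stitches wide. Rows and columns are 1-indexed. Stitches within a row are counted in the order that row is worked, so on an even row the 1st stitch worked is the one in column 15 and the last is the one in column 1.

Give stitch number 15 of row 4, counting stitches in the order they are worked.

Row 4: (4-1) mod 6 = 3, so use chart row 4. Even row -> WS.
Chart row 4 tiled across columns 1-15: k k x p o k k x p o k k x p o
WS row: flip the tiled sequence (start at column 15) and apply k<->p; o and x stay.
Row 4 as worked: o k x p p o k x p p o k x p p
Counting 15 along the worked row gives p.

== STITCH ==
p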